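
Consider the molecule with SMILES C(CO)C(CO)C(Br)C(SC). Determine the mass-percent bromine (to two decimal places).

32.86%

Atom tally by fragment:
  HOCH2CH2 → C:2 H:5 O:1
  CH(CH2OH) → C:2 H:4 O:1
  CH(Br) → C:1 H:1 Br:1
  CH2SCH3 → C:2 H:5 S:1
Element totals:
  C: 7
  H: 15
  Br: 1
  O: 2
  S: 1
Molecular formula: C7H15BrO2S.
Molar mass = 243.159 g/mol.
Mass from Br: 1 × 79.904 = 79.904 g/mol.
%Br = 79.904 / 243.159 × 100 = 32.86%.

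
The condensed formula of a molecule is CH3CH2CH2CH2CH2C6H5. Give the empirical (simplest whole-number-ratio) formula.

Atom tally by fragment:
  CH3 → C:1 H:3
  CH2 → C:1 H:2
  CH2 → C:1 H:2
  CH2 → C:1 H:2
  CH2C6H5 → C:7 H:7
Element totals:
  C: 11
  H: 16
Molecular formula: C11H16.
gcd of subscripts (11, 16) = 1, so the empirical formula equals the molecular formula.

C11H16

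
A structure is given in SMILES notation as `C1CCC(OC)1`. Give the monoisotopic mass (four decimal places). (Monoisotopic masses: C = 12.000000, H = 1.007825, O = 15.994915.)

Atom tally by fragment:
  cyclobutane ring core → C:4 H:8
  (− 1 ring H displaced by substituents)
  + OCH3 → C:1 H:3 O:1
Element totals:
  C: 5
  H: 10
  O: 1
Molecular formula: C5H10O.
  M = 5(12.0) + 10(1.007825) + 15.994915
    = 60.000000 + 10.078250 + 15.994915 = 86.073165

86.0732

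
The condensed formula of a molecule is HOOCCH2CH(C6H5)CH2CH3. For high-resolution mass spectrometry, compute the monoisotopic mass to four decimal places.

178.0994

Element totals:
  C: 11
  H: 14
  O: 2
Molecular formula: C11H14O2.
  M = 11(12.0) + 14(1.007825) + 2(15.994915)
    = 132.000000 + 14.109550 + 31.989830 = 178.099380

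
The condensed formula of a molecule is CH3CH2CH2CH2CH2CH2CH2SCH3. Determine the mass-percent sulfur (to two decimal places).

Atom tally by fragment:
  CH3 → C:1 H:3
  CH2 → C:1 H:2
  CH2 → C:1 H:2
  CH2 → C:1 H:2
  CH2 → C:1 H:2
  CH2 → C:1 H:2
  CH2SCH3 → C:2 H:5 S:1
Element totals:
  C: 8
  H: 18
  S: 1
Molecular formula: C8H18S.
Molar mass = 146.292 g/mol.
Mass from S: 1 × 32.06 = 32.060 g/mol.
%S = 32.060 / 146.292 × 100 = 21.92%.

21.92%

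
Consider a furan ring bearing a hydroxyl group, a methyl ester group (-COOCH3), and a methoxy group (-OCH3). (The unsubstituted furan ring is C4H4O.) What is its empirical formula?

C7H8O5

Atom tally by fragment:
  furan ring core → C:4 H:4 O:1
  (− 3 ring H displaced by substituents)
  + OH → O:1 H:1
  + COOCH3 → C:2 H:3 O:2
  + OCH3 → C:1 H:3 O:1
Element totals:
  C: 7
  H: 8
  O: 5
Molecular formula: C7H8O5.
gcd of subscripts (7, 8, 5) = 1, so the empirical formula equals the molecular formula.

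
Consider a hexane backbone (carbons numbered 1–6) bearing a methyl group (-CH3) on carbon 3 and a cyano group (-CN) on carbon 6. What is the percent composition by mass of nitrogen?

11.19%

Atom tally by fragment:
  CH3 → C:1 H:3
  CH2 → C:1 H:2
  CH(CH3) → C:2 H:4
  CH2 → C:1 H:2
  CH2 → C:1 H:2
  CH2CN → C:2 H:2 N:1
Element totals:
  C: 8
  H: 15
  N: 1
Molecular formula: C8H15N.
Molar mass = 125.215 g/mol.
Mass from N: 1 × 14.007 = 14.007 g/mol.
%N = 14.007 / 125.215 × 100 = 11.19%.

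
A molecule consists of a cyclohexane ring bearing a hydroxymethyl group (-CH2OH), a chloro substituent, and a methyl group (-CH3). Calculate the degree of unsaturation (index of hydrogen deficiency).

Atom tally by fragment:
  cyclohexane ring core → C:6 H:12
  (− 3 ring H displaced by substituents)
  + CH2OH → C:1 H:3 O:1
  + Cl → Cl:1
  + CH3 → C:1 H:3
Element totals:
  C: 8
  H: 15
  Cl: 1
  O: 1
Molecular formula: C8H15ClO.
DoU = (2C + 2 + N − H − X) / 2 = (2·8 + 2 + 0 − 15 − 1) / 2 = 1.

1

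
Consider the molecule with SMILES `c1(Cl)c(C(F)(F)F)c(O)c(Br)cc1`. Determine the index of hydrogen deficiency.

Atom tally by fragment:
  benzene ring core → C:6 H:6
  (− 4 ring H displaced by substituents)
  + Cl → Cl:1
  + CF3 → C:1 F:3
  + OH → O:1 H:1
  + Br → Br:1
Element totals:
  C: 7
  H: 3
  Br: 1
  Cl: 1
  F: 3
  O: 1
Molecular formula: C7H3BrClF3O.
DoU = (2C + 2 + N − H − X) / 2 = (2·7 + 2 + 0 − 3 − 5) / 2 = 4.

4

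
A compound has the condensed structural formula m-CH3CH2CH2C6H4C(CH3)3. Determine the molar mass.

176.30 g/mol

Element totals:
  C: 13
  H: 20
Molecular formula: C13H20.
  M = 13(12.011) + 20(1.008)
    = 156.143 + 20.160 = 176.303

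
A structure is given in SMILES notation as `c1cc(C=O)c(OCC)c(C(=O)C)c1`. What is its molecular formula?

C11H12O3

Atom tally by fragment:
  benzene ring core → C:6 H:6
  (− 3 ring H displaced by substituents)
  + CHO → C:1 H:1 O:1
  + OC2H5 → C:2 H:5 O:1
  + COCH3 → C:2 H:3 O:1
Element totals:
  C: 11
  H: 12
  O: 3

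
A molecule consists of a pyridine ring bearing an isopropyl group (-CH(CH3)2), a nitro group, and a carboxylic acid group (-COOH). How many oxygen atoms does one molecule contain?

4

Atom tally by fragment:
  pyridine ring core → C:5 H:5 N:1
  (− 3 ring H displaced by substituents)
  + CH(CH3)2 → C:3 H:7
  + NO2 → N:1 O:2
  + COOH → C:1 H:1 O:2
Element totals:
  C: 9
  H: 10
  N: 2
  O: 4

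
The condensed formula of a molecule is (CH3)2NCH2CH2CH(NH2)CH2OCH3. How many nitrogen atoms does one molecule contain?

Atom tally by fragment:
  (CH3)2NCH2 → C:3 H:8 N:1
  CH2 → C:1 H:2
  CH(NH2) → C:1 H:3 N:1
  CH2OCH3 → C:2 H:5 O:1
Element totals:
  C: 7
  H: 18
  N: 2
  O: 1

2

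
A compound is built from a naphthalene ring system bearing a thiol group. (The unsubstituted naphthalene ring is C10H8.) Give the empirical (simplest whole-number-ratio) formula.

C10H8S

Atom tally by fragment:
  naphthalene ring system core → C:10 H:8
  (− 1 ring H displaced by substituents)
  + SH → S:1 H:1
Element totals:
  C: 10
  H: 8
  S: 1
Molecular formula: C10H8S.
gcd of subscripts (10, 8, 1) = 1, so the empirical formula equals the molecular formula.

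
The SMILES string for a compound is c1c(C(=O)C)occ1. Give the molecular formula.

Atom tally by fragment:
  furan ring core → C:4 H:4 O:1
  (− 1 ring H displaced by substituents)
  + COCH3 → C:2 H:3 O:1
Element totals:
  C: 6
  H: 6
  O: 2

C6H6O2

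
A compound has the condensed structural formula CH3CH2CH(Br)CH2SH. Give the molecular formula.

Element totals:
  C: 4
  H: 9
  Br: 1
  S: 1

C4H9BrS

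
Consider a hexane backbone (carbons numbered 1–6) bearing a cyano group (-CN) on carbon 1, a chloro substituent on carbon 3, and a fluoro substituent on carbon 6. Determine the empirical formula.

Atom tally by fragment:
  NCCH2 → C:2 H:2 N:1
  CH2 → C:1 H:2
  CH(Cl) → C:1 H:1 Cl:1
  CH2 → C:1 H:2
  CH2 → C:1 H:2
  CH2F → C:1 H:2 F:1
Element totals:
  C: 7
  H: 11
  Cl: 1
  F: 1
  N: 1
Molecular formula: C7H11ClFN.
gcd of subscripts (7, 1, 1, 11, 1) = 1, so the empirical formula equals the molecular formula.

C7H11ClFN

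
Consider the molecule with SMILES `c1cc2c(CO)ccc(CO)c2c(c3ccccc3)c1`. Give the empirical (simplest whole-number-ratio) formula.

Atom tally by fragment:
  naphthalene ring system core → C:10 H:8
  (− 3 ring H displaced by substituents)
  + CH2OH → C:1 H:3 O:1
  + CH2OH → C:1 H:3 O:1
  + C6H5 → C:6 H:5
Element totals:
  C: 18
  H: 16
  O: 2
Molecular formula: C18H16O2.
gcd of subscripts = 2; dividing each by 2:
  C: 18/2 = 9
  H: 16/2 = 8
  O: 2/2 = 1

C9H8O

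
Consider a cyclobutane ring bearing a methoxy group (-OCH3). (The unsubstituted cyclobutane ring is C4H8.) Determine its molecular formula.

C5H10O

Atom tally by fragment:
  cyclobutane ring core → C:4 H:8
  (− 1 ring H displaced by substituents)
  + OCH3 → C:1 H:3 O:1
Element totals:
  C: 5
  H: 10
  O: 1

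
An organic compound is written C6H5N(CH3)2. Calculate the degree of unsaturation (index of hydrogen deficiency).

4

Element totals:
  C: 8
  H: 11
  N: 1
Molecular formula: C8H11N.
DoU = (2C + 2 + N − H − X) / 2 = (2·8 + 2 + 1 − 11 − 0) / 2 = 4.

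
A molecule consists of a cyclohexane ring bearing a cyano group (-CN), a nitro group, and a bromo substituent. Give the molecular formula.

C7H9BrN2O2

Atom tally by fragment:
  cyclohexane ring core → C:6 H:12
  (− 3 ring H displaced by substituents)
  + CN → C:1 N:1
  + NO2 → N:1 O:2
  + Br → Br:1
Element totals:
  C: 7
  H: 9
  Br: 1
  N: 2
  O: 2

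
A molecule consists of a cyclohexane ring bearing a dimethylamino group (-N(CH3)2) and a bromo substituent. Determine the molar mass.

206.13 g/mol

Atom tally by fragment:
  cyclohexane ring core → C:6 H:12
  (− 2 ring H displaced by substituents)
  + N(CH3)2 → N:1 C:2 H:6
  + Br → Br:1
Element totals:
  C: 8
  H: 16
  Br: 1
  N: 1
Molecular formula: C8H16BrN.
  M = 8(12.011) + 16(1.008) + 79.904 + 14.007
    = 96.088 + 16.128 + 79.904 + 14.007 = 206.127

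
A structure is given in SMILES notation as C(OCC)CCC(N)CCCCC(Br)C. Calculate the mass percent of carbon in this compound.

51.43%

Atom tally by fragment:
  C2H5OCH2 → C:3 H:7 O:1
  CH2 → C:1 H:2
  CH2 → C:1 H:2
  CH(NH2) → C:1 H:3 N:1
  CH2 → C:1 H:2
  CH2 → C:1 H:2
  CH2 → C:1 H:2
  CH2 → C:1 H:2
  CH(Br) → C:1 H:1 Br:1
  CH3 → C:1 H:3
Element totals:
  C: 12
  H: 26
  Br: 1
  N: 1
  O: 1
Molecular formula: C12H26BrNO.
Molar mass = 280.250 g/mol.
Mass from C: 12 × 12.011 = 144.132 g/mol.
%C = 144.132 / 280.250 × 100 = 51.43%.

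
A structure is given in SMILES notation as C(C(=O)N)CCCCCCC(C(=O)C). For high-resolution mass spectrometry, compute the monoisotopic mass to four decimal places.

199.1572

Atom tally by fragment:
  H2NOCCH2 → C:2 H:4 O:1 N:1
  CH2 → C:1 H:2
  CH2 → C:1 H:2
  CH2 → C:1 H:2
  CH2 → C:1 H:2
  CH2 → C:1 H:2
  CH2 → C:1 H:2
  CH2COCH3 → C:3 H:5 O:1
Element totals:
  C: 11
  H: 21
  N: 1
  O: 2
Molecular formula: C11H21NO2.
  M = 11(12.0) + 21(1.007825) + 14.003074 + 2(15.994915)
    = 132.000000 + 21.164325 + 14.003074 + 31.989830 = 199.157229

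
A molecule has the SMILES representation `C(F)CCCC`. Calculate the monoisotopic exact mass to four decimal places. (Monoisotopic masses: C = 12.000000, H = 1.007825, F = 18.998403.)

90.0845

Atom tally by fragment:
  FCH2 → C:1 H:2 F:1
  CH2 → C:1 H:2
  CH2 → C:1 H:2
  CH2 → C:1 H:2
  CH3 → C:1 H:3
Element totals:
  C: 5
  H: 11
  F: 1
Molecular formula: C5H11F.
  M = 5(12.0) + 11(1.007825) + 18.998403
    = 60.000000 + 11.086075 + 18.998403 = 90.084478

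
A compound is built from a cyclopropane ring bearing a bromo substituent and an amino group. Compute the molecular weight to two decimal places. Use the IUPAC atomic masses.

135.99 g/mol

Atom tally by fragment:
  cyclopropane ring core → C:3 H:6
  (− 2 ring H displaced by substituents)
  + Br → Br:1
  + NH2 → N:1 H:2
Element totals:
  C: 3
  H: 6
  Br: 1
  N: 1
Molecular formula: C3H6BrN.
  M = 3(12.011) + 6(1.008) + 79.904 + 14.007
    = 36.033 + 6.048 + 79.904 + 14.007 = 135.992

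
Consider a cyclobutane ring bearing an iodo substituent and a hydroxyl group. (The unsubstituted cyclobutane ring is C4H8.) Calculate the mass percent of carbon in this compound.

Atom tally by fragment:
  cyclobutane ring core → C:4 H:8
  (− 2 ring H displaced by substituents)
  + I → I:1
  + OH → O:1 H:1
Element totals:
  C: 4
  H: 7
  I: 1
  O: 1
Molecular formula: C4H7IO.
Molar mass = 198.003 g/mol.
Mass from C: 4 × 12.011 = 48.044 g/mol.
%C = 48.044 / 198.003 × 100 = 24.26%.

24.26%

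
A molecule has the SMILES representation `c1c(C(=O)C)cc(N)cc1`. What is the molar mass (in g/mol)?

135.17 g/mol

Atom tally by fragment:
  benzene ring core → C:6 H:6
  (− 2 ring H displaced by substituents)
  + COCH3 → C:2 H:3 O:1
  + NH2 → N:1 H:2
Element totals:
  C: 8
  H: 9
  N: 1
  O: 1
Molecular formula: C8H9NO.
  M = 8(12.011) + 9(1.008) + 14.007 + 15.999
    = 96.088 + 9.072 + 14.007 + 15.999 = 135.166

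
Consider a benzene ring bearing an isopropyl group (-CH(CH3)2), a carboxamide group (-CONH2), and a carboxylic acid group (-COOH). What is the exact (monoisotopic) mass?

Atom tally by fragment:
  benzene ring core → C:6 H:6
  (− 3 ring H displaced by substituents)
  + CH(CH3)2 → C:3 H:7
  + CONH2 → C:1 H:2 O:1 N:1
  + COOH → C:1 H:1 O:2
Element totals:
  C: 11
  H: 13
  N: 1
  O: 3
Molecular formula: C11H13NO3.
  M = 11(12.0) + 13(1.007825) + 14.003074 + 3(15.994915)
    = 132.000000 + 13.101725 + 14.003074 + 47.984745 = 207.089544

207.0895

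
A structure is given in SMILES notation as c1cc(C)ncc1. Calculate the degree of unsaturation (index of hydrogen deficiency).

Atom tally by fragment:
  pyridine ring core → C:5 H:5 N:1
  (− 1 ring H displaced by substituents)
  + CH3 → C:1 H:3
Element totals:
  C: 6
  H: 7
  N: 1
Molecular formula: C6H7N.
DoU = (2C + 2 + N − H − X) / 2 = (2·6 + 2 + 1 − 7 − 0) / 2 = 4.

4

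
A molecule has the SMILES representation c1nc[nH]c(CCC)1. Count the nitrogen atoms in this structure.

2

Atom tally by fragment:
  imidazole ring core → C:3 H:4 N:2
  (− 1 ring H displaced by substituents)
  + CH2CH2CH3 → C:3 H:7
Element totals:
  C: 6
  H: 10
  N: 2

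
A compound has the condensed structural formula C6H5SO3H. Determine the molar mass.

Element totals:
  C: 6
  H: 6
  O: 3
  S: 1
Molecular formula: C6H6O3S.
  M = 6(12.011) + 6(1.008) + 3(15.999) + 32.06
    = 72.066 + 6.048 + 47.997 + 32.060 = 158.171

158.17 g/mol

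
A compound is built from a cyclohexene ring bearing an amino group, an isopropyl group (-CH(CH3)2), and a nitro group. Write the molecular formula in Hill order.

Atom tally by fragment:
  cyclohexene ring core → C:6 H:10
  (− 3 ring H displaced by substituents)
  + NH2 → N:1 H:2
  + CH(CH3)2 → C:3 H:7
  + NO2 → N:1 O:2
Element totals:
  C: 9
  H: 16
  N: 2
  O: 2

C9H16N2O2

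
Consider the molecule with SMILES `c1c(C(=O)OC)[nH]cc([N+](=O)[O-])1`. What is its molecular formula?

Atom tally by fragment:
  pyrrole ring core → C:4 H:5 N:1
  (− 2 ring H displaced by substituents)
  + COOCH3 → C:2 H:3 O:2
  + NO2 → N:1 O:2
Element totals:
  C: 6
  H: 6
  N: 2
  O: 4

C6H6N2O4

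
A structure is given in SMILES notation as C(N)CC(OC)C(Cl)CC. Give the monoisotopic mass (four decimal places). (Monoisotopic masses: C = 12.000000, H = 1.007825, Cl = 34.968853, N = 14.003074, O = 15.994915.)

Atom tally by fragment:
  H2NCH2 → C:1 H:4 N:1
  CH2 → C:1 H:2
  CH(OCH3) → C:2 H:4 O:1
  CH(Cl) → C:1 H:1 Cl:1
  CH2 → C:1 H:2
  CH3 → C:1 H:3
Element totals:
  C: 7
  H: 16
  Cl: 1
  N: 1
  O: 1
Molecular formula: C7H16ClNO.
  M = 7(12.0) + 16(1.007825) + 34.968853 + 14.003074 + 15.994915
    = 84.000000 + 16.125200 + 34.968853 + 14.003074 + 15.994915 = 165.092042

165.0920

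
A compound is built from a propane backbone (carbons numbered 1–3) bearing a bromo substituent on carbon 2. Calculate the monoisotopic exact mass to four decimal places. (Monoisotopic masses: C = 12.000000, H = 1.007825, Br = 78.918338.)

Atom tally by fragment:
  CH3 → C:1 H:3
  CH(Br) → C:1 H:1 Br:1
  CH3 → C:1 H:3
Element totals:
  C: 3
  H: 7
  Br: 1
Molecular formula: C3H7Br.
  M = 3(12.0) + 7(1.007825) + 78.918338
    = 36.000000 + 7.054775 + 78.918338 = 121.973113

121.9731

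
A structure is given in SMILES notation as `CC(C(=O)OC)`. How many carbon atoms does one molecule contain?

Atom tally by fragment:
  CH3 → C:1 H:3
  CH2COOCH3 → C:3 H:5 O:2
Element totals:
  C: 4
  H: 8
  O: 2

4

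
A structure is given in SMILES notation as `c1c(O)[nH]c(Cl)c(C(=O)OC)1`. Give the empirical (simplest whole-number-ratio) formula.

C6H6ClNO3

Atom tally by fragment:
  pyrrole ring core → C:4 H:5 N:1
  (− 3 ring H displaced by substituents)
  + OH → O:1 H:1
  + Cl → Cl:1
  + COOCH3 → C:2 H:3 O:2
Element totals:
  C: 6
  H: 6
  Cl: 1
  N: 1
  O: 3
Molecular formula: C6H6ClNO3.
gcd of subscripts (6, 1, 6, 1, 3) = 1, so the empirical formula equals the molecular formula.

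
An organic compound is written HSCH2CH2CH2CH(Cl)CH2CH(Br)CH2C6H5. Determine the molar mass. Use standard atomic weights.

321.70 g/mol

Element totals:
  C: 13
  H: 18
  Br: 1
  Cl: 1
  S: 1
Molecular formula: C13H18BrClS.
  M = 13(12.011) + 18(1.008) + 79.904 + 35.45 + 32.06
    = 156.143 + 18.144 + 79.904 + 35.450 + 32.060 = 321.701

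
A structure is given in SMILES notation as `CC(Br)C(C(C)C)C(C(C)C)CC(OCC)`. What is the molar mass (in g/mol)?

293.29 g/mol

Atom tally by fragment:
  CH3 → C:1 H:3
  CH(Br) → C:1 H:1 Br:1
  CH(CH(CH3)2) → C:4 H:8
  CH(CH(CH3)2) → C:4 H:8
  CH2 → C:1 H:2
  CH2OC2H5 → C:3 H:7 O:1
Element totals:
  C: 14
  H: 29
  Br: 1
  O: 1
Molecular formula: C14H29BrO.
  M = 14(12.011) + 29(1.008) + 79.904 + 15.999
    = 168.154 + 29.232 + 79.904 + 15.999 = 293.289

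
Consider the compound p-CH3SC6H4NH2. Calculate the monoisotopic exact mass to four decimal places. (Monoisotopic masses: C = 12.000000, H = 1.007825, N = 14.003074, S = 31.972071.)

139.0456

Atom tally by fragment:
  benzene ring core → C:6 H:6
  (− 2 ring H displaced by substituents)
  + SCH3 → C:1 H:3 S:1
  + NH2 → N:1 H:2
Element totals:
  C: 7
  H: 9
  N: 1
  S: 1
Molecular formula: C7H9NS.
  M = 7(12.0) + 9(1.007825) + 14.003074 + 31.972071
    = 84.000000 + 9.070425 + 14.003074 + 31.972071 = 139.045570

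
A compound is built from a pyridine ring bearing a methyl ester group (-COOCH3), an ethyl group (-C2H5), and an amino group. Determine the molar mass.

Atom tally by fragment:
  pyridine ring core → C:5 H:5 N:1
  (− 3 ring H displaced by substituents)
  + COOCH3 → C:2 H:3 O:2
  + C2H5 → C:2 H:5
  + NH2 → N:1 H:2
Element totals:
  C: 9
  H: 12
  N: 2
  O: 2
Molecular formula: C9H12N2O2.
  M = 9(12.011) + 12(1.008) + 2(14.007) + 2(15.999)
    = 108.099 + 12.096 + 28.014 + 31.998 = 180.207

180.21 g/mol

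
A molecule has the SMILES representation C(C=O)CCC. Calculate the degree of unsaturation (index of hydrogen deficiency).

1

Atom tally by fragment:
  OHCCH2 → C:2 H:3 O:1
  CH2 → C:1 H:2
  CH2 → C:1 H:2
  CH3 → C:1 H:3
Element totals:
  C: 5
  H: 10
  O: 1
Molecular formula: C5H10O.
DoU = (2C + 2 + N − H − X) / 2 = (2·5 + 2 + 0 − 10 − 0) / 2 = 1.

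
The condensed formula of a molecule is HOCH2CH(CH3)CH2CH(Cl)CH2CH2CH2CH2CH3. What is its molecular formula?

C10H21ClO

Atom tally by fragment:
  HOCH2 → C:1 H:3 O:1
  CH(CH3) → C:2 H:4
  CH2 → C:1 H:2
  CH(Cl) → C:1 H:1 Cl:1
  CH2 → C:1 H:2
  CH2 → C:1 H:2
  CH2 → C:1 H:2
  CH2 → C:1 H:2
  CH3 → C:1 H:3
Element totals:
  C: 10
  H: 21
  Cl: 1
  O: 1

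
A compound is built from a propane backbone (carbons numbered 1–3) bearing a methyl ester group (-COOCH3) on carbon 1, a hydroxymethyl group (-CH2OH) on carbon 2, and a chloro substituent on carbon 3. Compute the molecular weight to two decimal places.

166.60 g/mol

Atom tally by fragment:
  CH3OOCCH2 → C:3 H:5 O:2
  CH(CH2OH) → C:2 H:4 O:1
  CH2Cl → C:1 H:2 Cl:1
Element totals:
  C: 6
  H: 11
  Cl: 1
  O: 3
Molecular formula: C6H11ClO3.
  M = 6(12.011) + 11(1.008) + 35.45 + 3(15.999)
    = 72.066 + 11.088 + 35.450 + 47.997 = 166.601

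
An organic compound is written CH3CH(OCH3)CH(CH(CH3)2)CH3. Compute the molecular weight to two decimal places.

130.23 g/mol

Atom tally by fragment:
  CH3 → C:1 H:3
  CH(OCH3) → C:2 H:4 O:1
  CH(CH(CH3)2) → C:4 H:8
  CH3 → C:1 H:3
Element totals:
  C: 8
  H: 18
  O: 1
Molecular formula: C8H18O.
  M = 8(12.011) + 18(1.008) + 15.999
    = 96.088 + 18.144 + 15.999 = 130.231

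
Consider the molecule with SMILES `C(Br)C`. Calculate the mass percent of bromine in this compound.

73.33%

Atom tally by fragment:
  BrCH2 → C:1 H:2 Br:1
  CH3 → C:1 H:3
Element totals:
  C: 2
  H: 5
  Br: 1
Molecular formula: C2H5Br.
Molar mass = 108.966 g/mol.
Mass from Br: 1 × 79.904 = 79.904 g/mol.
%Br = 79.904 / 108.966 × 100 = 73.33%.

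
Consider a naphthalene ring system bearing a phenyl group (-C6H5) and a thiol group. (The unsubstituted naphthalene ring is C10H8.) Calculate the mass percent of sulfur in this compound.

13.57%

Atom tally by fragment:
  naphthalene ring system core → C:10 H:8
  (− 2 ring H displaced by substituents)
  + C6H5 → C:6 H:5
  + SH → S:1 H:1
Element totals:
  C: 16
  H: 12
  S: 1
Molecular formula: C16H12S.
Molar mass = 236.332 g/mol.
Mass from S: 1 × 32.06 = 32.060 g/mol.
%S = 32.060 / 236.332 × 100 = 13.57%.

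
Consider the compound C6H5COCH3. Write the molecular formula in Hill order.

Element totals:
  C: 8
  H: 8
  O: 1

C8H8O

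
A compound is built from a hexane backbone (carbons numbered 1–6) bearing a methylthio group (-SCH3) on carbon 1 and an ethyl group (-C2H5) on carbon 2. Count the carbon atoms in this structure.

9

Atom tally by fragment:
  CH3SCH2 → C:2 H:5 S:1
  CH(C2H5) → C:3 H:6
  CH2 → C:1 H:2
  CH2 → C:1 H:2
  CH2 → C:1 H:2
  CH3 → C:1 H:3
Element totals:
  C: 9
  H: 20
  S: 1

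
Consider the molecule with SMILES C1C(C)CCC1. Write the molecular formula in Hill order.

C6H12

Atom tally by fragment:
  cyclopentane ring core → C:5 H:10
  (− 1 ring H displaced by substituents)
  + CH3 → C:1 H:3
Element totals:
  C: 6
  H: 12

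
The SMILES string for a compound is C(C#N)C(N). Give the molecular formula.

Atom tally by fragment:
  NCCH2 → C:2 H:2 N:1
  CH2NH2 → C:1 H:4 N:1
Element totals:
  C: 3
  H: 6
  N: 2

C3H6N2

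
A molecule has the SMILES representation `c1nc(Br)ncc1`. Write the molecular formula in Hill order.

Atom tally by fragment:
  pyrimidine ring core → C:4 H:4 N:2
  (− 1 ring H displaced by substituents)
  + Br → Br:1
Element totals:
  C: 4
  H: 3
  Br: 1
  N: 2

C4H3BrN2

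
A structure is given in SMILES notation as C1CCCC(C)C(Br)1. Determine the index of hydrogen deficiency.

Atom tally by fragment:
  cyclohexane ring core → C:6 H:12
  (− 2 ring H displaced by substituents)
  + CH3 → C:1 H:3
  + Br → Br:1
Element totals:
  C: 7
  H: 13
  Br: 1
Molecular formula: C7H13Br.
DoU = (2C + 2 + N − H − X) / 2 = (2·7 + 2 + 0 − 13 − 1) / 2 = 1.

1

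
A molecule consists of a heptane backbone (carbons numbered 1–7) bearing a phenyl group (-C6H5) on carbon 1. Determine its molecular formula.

C13H20

Atom tally by fragment:
  C6H5CH2 → C:7 H:7
  CH2 → C:1 H:2
  CH2 → C:1 H:2
  CH2 → C:1 H:2
  CH2 → C:1 H:2
  CH2 → C:1 H:2
  CH3 → C:1 H:3
Element totals:
  C: 13
  H: 20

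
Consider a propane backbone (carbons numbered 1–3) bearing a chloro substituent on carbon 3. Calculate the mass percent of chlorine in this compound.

Atom tally by fragment:
  CH3 → C:1 H:3
  CH2 → C:1 H:2
  CH2Cl → C:1 H:2 Cl:1
Element totals:
  C: 3
  H: 7
  Cl: 1
Molecular formula: C3H7Cl.
Molar mass = 78.539 g/mol.
Mass from Cl: 1 × 35.45 = 35.450 g/mol.
%Cl = 35.450 / 78.539 × 100 = 45.14%.

45.14%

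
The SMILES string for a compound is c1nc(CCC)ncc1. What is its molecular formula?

C7H10N2

Atom tally by fragment:
  pyrimidine ring core → C:4 H:4 N:2
  (− 1 ring H displaced by substituents)
  + CH2CH2CH3 → C:3 H:7
Element totals:
  C: 7
  H: 10
  N: 2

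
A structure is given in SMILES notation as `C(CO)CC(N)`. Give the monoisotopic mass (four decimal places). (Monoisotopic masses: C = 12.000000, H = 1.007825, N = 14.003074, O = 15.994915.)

Atom tally by fragment:
  HOCH2CH2 → C:2 H:5 O:1
  CH2 → C:1 H:2
  CH2NH2 → C:1 H:4 N:1
Element totals:
  C: 4
  H: 11
  N: 1
  O: 1
Molecular formula: C4H11NO.
  M = 4(12.0) + 11(1.007825) + 14.003074 + 15.994915
    = 48.000000 + 11.086075 + 14.003074 + 15.994915 = 89.084064

89.0841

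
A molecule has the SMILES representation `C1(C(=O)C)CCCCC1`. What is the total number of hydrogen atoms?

Atom tally by fragment:
  cyclohexane ring core → C:6 H:12
  (− 1 ring H displaced by substituents)
  + COCH3 → C:2 H:3 O:1
Element totals:
  C: 8
  H: 14
  O: 1

14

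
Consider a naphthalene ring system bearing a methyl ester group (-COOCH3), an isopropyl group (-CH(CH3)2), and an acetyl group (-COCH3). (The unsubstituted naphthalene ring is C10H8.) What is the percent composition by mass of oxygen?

17.76%

Atom tally by fragment:
  naphthalene ring system core → C:10 H:8
  (− 3 ring H displaced by substituents)
  + COOCH3 → C:2 H:3 O:2
  + CH(CH3)2 → C:3 H:7
  + COCH3 → C:2 H:3 O:1
Element totals:
  C: 17
  H: 18
  O: 3
Molecular formula: C17H18O3.
Molar mass = 270.328 g/mol.
Mass from O: 3 × 15.999 = 47.997 g/mol.
%O = 47.997 / 270.328 × 100 = 17.76%.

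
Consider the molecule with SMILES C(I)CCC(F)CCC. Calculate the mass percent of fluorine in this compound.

Atom tally by fragment:
  ICH2 → C:1 H:2 I:1
  CH2 → C:1 H:2
  CH2 → C:1 H:2
  CH(F) → C:1 H:1 F:1
  CH2 → C:1 H:2
  CH2 → C:1 H:2
  CH3 → C:1 H:3
Element totals:
  C: 7
  H: 14
  F: 1
  I: 1
Molecular formula: C7H14FI.
Molar mass = 244.091 g/mol.
Mass from F: 1 × 18.998 = 18.998 g/mol.
%F = 18.998 / 244.091 × 100 = 7.78%.

7.78%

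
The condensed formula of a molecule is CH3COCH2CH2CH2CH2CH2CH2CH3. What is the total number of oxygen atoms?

Element totals:
  C: 9
  H: 18
  O: 1

1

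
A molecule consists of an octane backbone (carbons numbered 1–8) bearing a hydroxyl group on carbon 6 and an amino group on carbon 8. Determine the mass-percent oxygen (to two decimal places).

11.02%

Atom tally by fragment:
  CH3 → C:1 H:3
  CH2 → C:1 H:2
  CH2 → C:1 H:2
  CH2 → C:1 H:2
  CH2 → C:1 H:2
  CH(OH) → C:1 H:2 O:1
  CH2 → C:1 H:2
  CH2NH2 → C:1 H:4 N:1
Element totals:
  C: 8
  H: 19
  N: 1
  O: 1
Molecular formula: C8H19NO.
Molar mass = 145.246 g/mol.
Mass from O: 1 × 15.999 = 15.999 g/mol.
%O = 15.999 / 145.246 × 100 = 11.02%.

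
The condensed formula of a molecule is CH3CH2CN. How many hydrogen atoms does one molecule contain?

Element totals:
  C: 3
  H: 5
  N: 1

5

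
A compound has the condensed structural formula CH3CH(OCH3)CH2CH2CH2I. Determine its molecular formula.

C6H13IO

Atom tally by fragment:
  CH3 → C:1 H:3
  CH(OCH3) → C:2 H:4 O:1
  CH2 → C:1 H:2
  CH2 → C:1 H:2
  CH2I → C:1 H:2 I:1
Element totals:
  C: 6
  H: 13
  I: 1
  O: 1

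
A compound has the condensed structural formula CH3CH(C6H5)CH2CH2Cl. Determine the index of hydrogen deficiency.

4

Atom tally by fragment:
  CH3 → C:1 H:3
  CH(C6H5) → C:7 H:6
  CH2 → C:1 H:2
  CH2Cl → C:1 H:2 Cl:1
Element totals:
  C: 10
  H: 13
  Cl: 1
Molecular formula: C10H13Cl.
DoU = (2C + 2 + N − H − X) / 2 = (2·10 + 2 + 0 − 13 − 1) / 2 = 4.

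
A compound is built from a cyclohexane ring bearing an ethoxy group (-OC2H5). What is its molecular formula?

C8H16O

Atom tally by fragment:
  cyclohexane ring core → C:6 H:12
  (− 1 ring H displaced by substituents)
  + OC2H5 → C:2 H:5 O:1
Element totals:
  C: 8
  H: 16
  O: 1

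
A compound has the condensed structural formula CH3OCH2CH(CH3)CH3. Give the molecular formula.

Element totals:
  C: 5
  H: 12
  O: 1

C5H12O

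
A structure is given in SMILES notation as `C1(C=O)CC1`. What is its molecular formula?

Atom tally by fragment:
  cyclopropane ring core → C:3 H:6
  (− 1 ring H displaced by substituents)
  + CHO → C:1 H:1 O:1
Element totals:
  C: 4
  H: 6
  O: 1

C4H6O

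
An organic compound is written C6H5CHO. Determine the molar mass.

Element totals:
  C: 7
  H: 6
  O: 1
Molecular formula: C7H6O.
  M = 7(12.011) + 6(1.008) + 15.999
    = 84.077 + 6.048 + 15.999 = 106.124

106.12 g/mol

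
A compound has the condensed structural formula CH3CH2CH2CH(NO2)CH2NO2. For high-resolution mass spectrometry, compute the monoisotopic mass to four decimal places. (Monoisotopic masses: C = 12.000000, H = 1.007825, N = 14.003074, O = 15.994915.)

Atom tally by fragment:
  CH3 → C:1 H:3
  CH2 → C:1 H:2
  CH2 → C:1 H:2
  CH(NO2) → C:1 H:1 N:1 O:2
  CH2NO2 → C:1 H:2 N:1 O:2
Element totals:
  C: 5
  H: 10
  N: 2
  O: 4
Molecular formula: C5H10N2O4.
  M = 5(12.0) + 10(1.007825) + 2(14.003074) + 4(15.994915)
    = 60.000000 + 10.078250 + 28.006148 + 63.979660 = 162.064058

162.0641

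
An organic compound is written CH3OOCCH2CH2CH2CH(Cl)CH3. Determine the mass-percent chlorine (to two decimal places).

21.53%

Atom tally by fragment:
  CH3OOCCH2 → C:3 H:5 O:2
  CH2 → C:1 H:2
  CH2 → C:1 H:2
  CH(Cl) → C:1 H:1 Cl:1
  CH3 → C:1 H:3
Element totals:
  C: 7
  H: 13
  Cl: 1
  O: 2
Molecular formula: C7H13ClO2.
Molar mass = 164.629 g/mol.
Mass from Cl: 1 × 35.45 = 35.450 g/mol.
%Cl = 35.450 / 164.629 × 100 = 21.53%.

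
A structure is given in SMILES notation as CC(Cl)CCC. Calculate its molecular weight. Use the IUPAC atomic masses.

Atom tally by fragment:
  CH3 → C:1 H:3
  CH(Cl) → C:1 H:1 Cl:1
  CH2 → C:1 H:2
  CH2 → C:1 H:2
  CH3 → C:1 H:3
Element totals:
  C: 5
  H: 11
  Cl: 1
Molecular formula: C5H11Cl.
  M = 5(12.011) + 11(1.008) + 35.45
    = 60.055 + 11.088 + 35.450 = 106.593

106.59 g/mol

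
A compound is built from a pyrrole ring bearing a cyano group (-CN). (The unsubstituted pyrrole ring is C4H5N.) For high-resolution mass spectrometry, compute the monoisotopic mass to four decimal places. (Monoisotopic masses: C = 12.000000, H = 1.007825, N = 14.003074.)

92.0374

Atom tally by fragment:
  pyrrole ring core → C:4 H:5 N:1
  (− 1 ring H displaced by substituents)
  + CN → C:1 N:1
Element totals:
  C: 5
  H: 4
  N: 2
Molecular formula: C5H4N2.
  M = 5(12.0) + 4(1.007825) + 2(14.003074)
    = 60.000000 + 4.031300 + 28.006148 = 92.037448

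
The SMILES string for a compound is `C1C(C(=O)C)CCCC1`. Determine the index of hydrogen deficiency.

Atom tally by fragment:
  cyclohexane ring core → C:6 H:12
  (− 1 ring H displaced by substituents)
  + COCH3 → C:2 H:3 O:1
Element totals:
  C: 8
  H: 14
  O: 1
Molecular formula: C8H14O.
DoU = (2C + 2 + N − H − X) / 2 = (2·8 + 2 + 0 − 14 − 0) / 2 = 2.

2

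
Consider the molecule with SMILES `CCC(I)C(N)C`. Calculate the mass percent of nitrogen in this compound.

Atom tally by fragment:
  CH3 → C:1 H:3
  CH2 → C:1 H:2
  CH(I) → C:1 H:1 I:1
  CH(NH2) → C:1 H:3 N:1
  CH3 → C:1 H:3
Element totals:
  C: 5
  H: 12
  I: 1
  N: 1
Molecular formula: C5H12IN.
Molar mass = 213.062 g/mol.
Mass from N: 1 × 14.007 = 14.007 g/mol.
%N = 14.007 / 213.062 × 100 = 6.57%.

6.57%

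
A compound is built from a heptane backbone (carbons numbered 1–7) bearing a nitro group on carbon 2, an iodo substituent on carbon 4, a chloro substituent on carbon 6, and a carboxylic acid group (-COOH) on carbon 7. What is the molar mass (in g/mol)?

Atom tally by fragment:
  CH3 → C:1 H:3
  CH(NO2) → C:1 H:1 N:1 O:2
  CH2 → C:1 H:2
  CH(I) → C:1 H:1 I:1
  CH2 → C:1 H:2
  CH(Cl) → C:1 H:1 Cl:1
  CH2COOH → C:2 H:3 O:2
Element totals:
  C: 8
  H: 13
  Cl: 1
  I: 1
  N: 1
  O: 4
Molecular formula: C8H13ClINO4.
  M = 8(12.011) + 13(1.008) + 35.45 + 126.904 + 14.007 + 4(15.999)
    = 96.088 + 13.104 + 35.450 + 126.904 + 14.007 + 63.996 = 349.549

349.55 g/mol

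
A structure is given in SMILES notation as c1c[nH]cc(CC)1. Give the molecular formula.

Atom tally by fragment:
  pyrrole ring core → C:4 H:5 N:1
  (− 1 ring H displaced by substituents)
  + C2H5 → C:2 H:5
Element totals:
  C: 6
  H: 9
  N: 1

C6H9N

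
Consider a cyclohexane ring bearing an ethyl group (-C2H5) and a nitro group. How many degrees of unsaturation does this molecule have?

Atom tally by fragment:
  cyclohexane ring core → C:6 H:12
  (− 2 ring H displaced by substituents)
  + C2H5 → C:2 H:5
  + NO2 → N:1 O:2
Element totals:
  C: 8
  H: 15
  N: 1
  O: 2
Molecular formula: C8H15NO2.
DoU = (2C + 2 + N − H − X) / 2 = (2·8 + 2 + 1 − 15 − 0) / 2 = 2.

2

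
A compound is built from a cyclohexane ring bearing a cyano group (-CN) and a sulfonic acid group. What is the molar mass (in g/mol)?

Atom tally by fragment:
  cyclohexane ring core → C:6 H:12
  (− 2 ring H displaced by substituents)
  + CN → C:1 N:1
  + SO3H → S:1 O:3 H:1
Element totals:
  C: 7
  H: 11
  N: 1
  O: 3
  S: 1
Molecular formula: C7H11NO3S.
  M = 7(12.011) + 11(1.008) + 14.007 + 3(15.999) + 32.06
    = 84.077 + 11.088 + 14.007 + 47.997 + 32.060 = 189.229

189.23 g/mol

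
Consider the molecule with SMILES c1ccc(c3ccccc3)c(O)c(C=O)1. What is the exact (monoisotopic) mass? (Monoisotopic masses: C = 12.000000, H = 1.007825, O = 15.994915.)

198.0681

Atom tally by fragment:
  benzene ring core → C:6 H:6
  (− 3 ring H displaced by substituents)
  + C6H5 → C:6 H:5
  + OH → O:1 H:1
  + CHO → C:1 H:1 O:1
Element totals:
  C: 13
  H: 10
  O: 2
Molecular formula: C13H10O2.
  M = 13(12.0) + 10(1.007825) + 2(15.994915)
    = 156.000000 + 10.078250 + 31.989830 = 198.068080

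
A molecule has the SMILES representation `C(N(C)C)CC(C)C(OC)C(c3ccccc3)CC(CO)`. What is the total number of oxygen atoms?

Atom tally by fragment:
  (CH3)2NCH2 → C:3 H:8 N:1
  CH2 → C:1 H:2
  CH(CH3) → C:2 H:4
  CH(OCH3) → C:2 H:4 O:1
  CH(C6H5) → C:7 H:6
  CH2 → C:1 H:2
  CH2CH2OH → C:2 H:5 O:1
Element totals:
  C: 18
  H: 31
  N: 1
  O: 2

2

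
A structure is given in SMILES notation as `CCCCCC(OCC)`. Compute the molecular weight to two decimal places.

Atom tally by fragment:
  CH3 → C:1 H:3
  CH2 → C:1 H:2
  CH2 → C:1 H:2
  CH2 → C:1 H:2
  CH2 → C:1 H:2
  CH2OC2H5 → C:3 H:7 O:1
Element totals:
  C: 8
  H: 18
  O: 1
Molecular formula: C8H18O.
  M = 8(12.011) + 18(1.008) + 15.999
    = 96.088 + 18.144 + 15.999 = 130.231

130.23 g/mol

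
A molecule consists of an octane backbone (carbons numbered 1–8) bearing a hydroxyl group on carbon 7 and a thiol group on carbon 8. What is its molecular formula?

Atom tally by fragment:
  CH3 → C:1 H:3
  CH2 → C:1 H:2
  CH2 → C:1 H:2
  CH2 → C:1 H:2
  CH2 → C:1 H:2
  CH2 → C:1 H:2
  CH(OH) → C:1 H:2 O:1
  CH2SH → C:1 H:3 S:1
Element totals:
  C: 8
  H: 18
  O: 1
  S: 1

C8H18OS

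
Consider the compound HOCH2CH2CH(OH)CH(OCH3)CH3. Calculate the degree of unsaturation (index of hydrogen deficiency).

Atom tally by fragment:
  HOCH2 → C:1 H:3 O:1
  CH2 → C:1 H:2
  CH(OH) → C:1 H:2 O:1
  CH(OCH3) → C:2 H:4 O:1
  CH3 → C:1 H:3
Element totals:
  C: 6
  H: 14
  O: 3
Molecular formula: C6H14O3.
DoU = (2C + 2 + N − H − X) / 2 = (2·6 + 2 + 0 − 14 − 0) / 2 = 0.

0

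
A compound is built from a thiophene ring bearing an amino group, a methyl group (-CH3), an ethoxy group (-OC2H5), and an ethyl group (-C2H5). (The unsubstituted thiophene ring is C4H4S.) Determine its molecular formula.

C9H15NOS

Atom tally by fragment:
  thiophene ring core → C:4 H:4 S:1
  (− 4 ring H displaced by substituents)
  + NH2 → N:1 H:2
  + CH3 → C:1 H:3
  + OC2H5 → C:2 H:5 O:1
  + C2H5 → C:2 H:5
Element totals:
  C: 9
  H: 15
  N: 1
  O: 1
  S: 1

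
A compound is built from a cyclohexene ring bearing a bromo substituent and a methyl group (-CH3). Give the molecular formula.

C7H11Br

Atom tally by fragment:
  cyclohexene ring core → C:6 H:10
  (− 2 ring H displaced by substituents)
  + Br → Br:1
  + CH3 → C:1 H:3
Element totals:
  C: 7
  H: 11
  Br: 1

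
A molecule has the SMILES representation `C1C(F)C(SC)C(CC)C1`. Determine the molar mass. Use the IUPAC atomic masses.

Atom tally by fragment:
  cyclopentane ring core → C:5 H:10
  (− 3 ring H displaced by substituents)
  + F → F:1
  + SCH3 → C:1 H:3 S:1
  + C2H5 → C:2 H:5
Element totals:
  C: 8
  H: 15
  F: 1
  S: 1
Molecular formula: C8H15FS.
  M = 8(12.011) + 15(1.008) + 18.998 + 32.06
    = 96.088 + 15.120 + 18.998 + 32.060 = 162.266

162.27 g/mol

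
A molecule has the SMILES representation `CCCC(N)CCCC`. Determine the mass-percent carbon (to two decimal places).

74.34%

Atom tally by fragment:
  CH3 → C:1 H:3
  CH2 → C:1 H:2
  CH2 → C:1 H:2
  CH(NH2) → C:1 H:3 N:1
  CH2 → C:1 H:2
  CH2 → C:1 H:2
  CH2 → C:1 H:2
  CH3 → C:1 H:3
Element totals:
  C: 8
  H: 19
  N: 1
Molecular formula: C8H19N.
Molar mass = 129.247 g/mol.
Mass from C: 8 × 12.011 = 96.088 g/mol.
%C = 96.088 / 129.247 × 100 = 74.34%.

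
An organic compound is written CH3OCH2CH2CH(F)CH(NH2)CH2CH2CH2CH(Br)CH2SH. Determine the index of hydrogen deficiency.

0

Atom tally by fragment:
  CH3OCH2 → C:2 H:5 O:1
  CH2 → C:1 H:2
  CH(F) → C:1 H:1 F:1
  CH(NH2) → C:1 H:3 N:1
  CH2 → C:1 H:2
  CH2 → C:1 H:2
  CH2 → C:1 H:2
  CH(Br) → C:1 H:1 Br:1
  CH2SH → C:1 H:3 S:1
Element totals:
  C: 10
  H: 21
  Br: 1
  F: 1
  N: 1
  O: 1
  S: 1
Molecular formula: C10H21BrFNOS.
DoU = (2C + 2 + N − H − X) / 2 = (2·10 + 2 + 1 − 21 − 2) / 2 = 0.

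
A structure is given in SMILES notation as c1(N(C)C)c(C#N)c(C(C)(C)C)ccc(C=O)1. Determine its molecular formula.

Atom tally by fragment:
  benzene ring core → C:6 H:6
  (− 4 ring H displaced by substituents)
  + N(CH3)2 → N:1 C:2 H:6
  + CN → C:1 N:1
  + C(CH3)3 → C:4 H:9
  + CHO → C:1 H:1 O:1
Element totals:
  C: 14
  H: 18
  N: 2
  O: 1

C14H18N2O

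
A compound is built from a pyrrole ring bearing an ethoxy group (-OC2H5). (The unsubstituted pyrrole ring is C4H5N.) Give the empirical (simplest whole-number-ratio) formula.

C6H9NO

Atom tally by fragment:
  pyrrole ring core → C:4 H:5 N:1
  (− 1 ring H displaced by substituents)
  + OC2H5 → C:2 H:5 O:1
Element totals:
  C: 6
  H: 9
  N: 1
  O: 1
Molecular formula: C6H9NO.
gcd of subscripts (6, 9, 1, 1) = 1, so the empirical formula equals the molecular formula.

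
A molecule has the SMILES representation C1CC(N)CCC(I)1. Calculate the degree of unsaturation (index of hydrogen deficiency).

Atom tally by fragment:
  cyclohexane ring core → C:6 H:12
  (− 2 ring H displaced by substituents)
  + NH2 → N:1 H:2
  + I → I:1
Element totals:
  C: 6
  H: 12
  I: 1
  N: 1
Molecular formula: C6H12IN.
DoU = (2C + 2 + N − H − X) / 2 = (2·6 + 2 + 1 − 12 − 1) / 2 = 1.

1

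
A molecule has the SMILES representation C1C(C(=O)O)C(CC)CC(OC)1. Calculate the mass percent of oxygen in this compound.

Atom tally by fragment:
  cyclopentane ring core → C:5 H:10
  (− 3 ring H displaced by substituents)
  + COOH → C:1 H:1 O:2
  + C2H5 → C:2 H:5
  + OCH3 → C:1 H:3 O:1
Element totals:
  C: 9
  H: 16
  O: 3
Molecular formula: C9H16O3.
Molar mass = 172.224 g/mol.
Mass from O: 3 × 15.999 = 47.997 g/mol.
%O = 47.997 / 172.224 × 100 = 27.87%.

27.87%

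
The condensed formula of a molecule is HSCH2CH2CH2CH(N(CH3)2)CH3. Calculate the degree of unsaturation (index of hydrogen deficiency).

0

Atom tally by fragment:
  HSCH2 → C:1 H:3 S:1
  CH2 → C:1 H:2
  CH2 → C:1 H:2
  CH(N(CH3)2) → C:3 H:7 N:1
  CH3 → C:1 H:3
Element totals:
  C: 7
  H: 17
  N: 1
  S: 1
Molecular formula: C7H17NS.
DoU = (2C + 2 + N − H − X) / 2 = (2·7 + 2 + 1 − 17 − 0) / 2 = 0.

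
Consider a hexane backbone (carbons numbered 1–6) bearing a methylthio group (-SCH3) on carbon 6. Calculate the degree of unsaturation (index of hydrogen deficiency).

Atom tally by fragment:
  CH3 → C:1 H:3
  CH2 → C:1 H:2
  CH2 → C:1 H:2
  CH2 → C:1 H:2
  CH2 → C:1 H:2
  CH2SCH3 → C:2 H:5 S:1
Element totals:
  C: 7
  H: 16
  S: 1
Molecular formula: C7H16S.
DoU = (2C + 2 + N − H − X) / 2 = (2·7 + 2 + 0 − 16 − 0) / 2 = 0.

0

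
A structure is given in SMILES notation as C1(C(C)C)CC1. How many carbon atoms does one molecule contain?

6

Atom tally by fragment:
  cyclopropane ring core → C:3 H:6
  (− 1 ring H displaced by substituents)
  + CH(CH3)2 → C:3 H:7
Element totals:
  C: 6
  H: 12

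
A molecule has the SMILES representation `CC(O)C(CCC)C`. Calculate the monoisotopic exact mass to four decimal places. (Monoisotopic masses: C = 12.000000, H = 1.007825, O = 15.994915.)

116.1201

Atom tally by fragment:
  CH3 → C:1 H:3
  CH(OH) → C:1 H:2 O:1
  CH(CH2CH2CH3) → C:4 H:8
  CH3 → C:1 H:3
Element totals:
  C: 7
  H: 16
  O: 1
Molecular formula: C7H16O.
  M = 7(12.0) + 16(1.007825) + 15.994915
    = 84.000000 + 16.125200 + 15.994915 = 116.120115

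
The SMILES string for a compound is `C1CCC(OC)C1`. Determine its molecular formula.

C6H12O

Atom tally by fragment:
  cyclopentane ring core → C:5 H:10
  (− 1 ring H displaced by substituents)
  + OCH3 → C:1 H:3 O:1
Element totals:
  C: 6
  H: 12
  O: 1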